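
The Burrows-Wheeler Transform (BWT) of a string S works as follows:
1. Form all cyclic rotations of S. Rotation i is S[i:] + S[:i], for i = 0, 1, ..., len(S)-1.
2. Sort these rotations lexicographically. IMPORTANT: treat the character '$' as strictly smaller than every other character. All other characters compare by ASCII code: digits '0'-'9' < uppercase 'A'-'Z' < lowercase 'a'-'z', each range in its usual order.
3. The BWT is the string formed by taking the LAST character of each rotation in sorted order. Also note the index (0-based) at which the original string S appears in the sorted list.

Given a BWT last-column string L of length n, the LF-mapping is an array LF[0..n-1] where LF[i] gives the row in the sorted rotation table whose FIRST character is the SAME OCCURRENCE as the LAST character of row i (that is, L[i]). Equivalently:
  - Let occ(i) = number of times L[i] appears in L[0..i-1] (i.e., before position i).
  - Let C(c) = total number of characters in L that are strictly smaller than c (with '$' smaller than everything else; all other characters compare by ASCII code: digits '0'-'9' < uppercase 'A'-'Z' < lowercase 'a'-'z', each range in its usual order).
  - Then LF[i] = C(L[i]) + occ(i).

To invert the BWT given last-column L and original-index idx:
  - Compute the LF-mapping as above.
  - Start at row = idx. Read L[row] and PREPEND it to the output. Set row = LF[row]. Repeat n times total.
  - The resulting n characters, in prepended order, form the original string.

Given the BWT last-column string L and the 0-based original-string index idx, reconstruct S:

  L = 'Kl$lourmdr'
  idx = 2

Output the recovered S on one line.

Answer: drumrollK$

Derivation:
LF mapping: 1 3 0 4 6 9 7 5 2 8
Walk LF starting at row 2, prepending L[row]:
  step 1: row=2, L[2]='$', prepend. Next row=LF[2]=0
  step 2: row=0, L[0]='K', prepend. Next row=LF[0]=1
  step 3: row=1, L[1]='l', prepend. Next row=LF[1]=3
  step 4: row=3, L[3]='l', prepend. Next row=LF[3]=4
  step 5: row=4, L[4]='o', prepend. Next row=LF[4]=6
  step 6: row=6, L[6]='r', prepend. Next row=LF[6]=7
  step 7: row=7, L[7]='m', prepend. Next row=LF[7]=5
  step 8: row=5, L[5]='u', prepend. Next row=LF[5]=9
  step 9: row=9, L[9]='r', prepend. Next row=LF[9]=8
  step 10: row=8, L[8]='d', prepend. Next row=LF[8]=2
Reversed output: drumrollK$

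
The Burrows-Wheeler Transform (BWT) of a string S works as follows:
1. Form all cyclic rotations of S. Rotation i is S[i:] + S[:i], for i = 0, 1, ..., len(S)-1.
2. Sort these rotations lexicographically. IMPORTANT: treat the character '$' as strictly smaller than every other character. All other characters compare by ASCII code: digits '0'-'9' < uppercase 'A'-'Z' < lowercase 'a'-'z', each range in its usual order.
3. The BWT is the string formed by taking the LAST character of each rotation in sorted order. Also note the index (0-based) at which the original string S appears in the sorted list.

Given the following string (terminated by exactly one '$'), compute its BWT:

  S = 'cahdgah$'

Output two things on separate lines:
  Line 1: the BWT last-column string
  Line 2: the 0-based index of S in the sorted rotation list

All 8 rotations (rotation i = S[i:]+S[:i]):
  rot[0] = cahdgah$
  rot[1] = ahdgah$c
  rot[2] = hdgah$ca
  rot[3] = dgah$cah
  rot[4] = gah$cahd
  rot[5] = ah$cahdg
  rot[6] = h$cahdga
  rot[7] = $cahdgah
Sorted (with $ < everything):
  sorted[0] = $cahdgah  (last char: 'h')
  sorted[1] = ah$cahdg  (last char: 'g')
  sorted[2] = ahdgah$c  (last char: 'c')
  sorted[3] = cahdgah$  (last char: '$')
  sorted[4] = dgah$cah  (last char: 'h')
  sorted[5] = gah$cahd  (last char: 'd')
  sorted[6] = h$cahdga  (last char: 'a')
  sorted[7] = hdgah$ca  (last char: 'a')
Last column: hgc$hdaa
Original string S is at sorted index 3

Answer: hgc$hdaa
3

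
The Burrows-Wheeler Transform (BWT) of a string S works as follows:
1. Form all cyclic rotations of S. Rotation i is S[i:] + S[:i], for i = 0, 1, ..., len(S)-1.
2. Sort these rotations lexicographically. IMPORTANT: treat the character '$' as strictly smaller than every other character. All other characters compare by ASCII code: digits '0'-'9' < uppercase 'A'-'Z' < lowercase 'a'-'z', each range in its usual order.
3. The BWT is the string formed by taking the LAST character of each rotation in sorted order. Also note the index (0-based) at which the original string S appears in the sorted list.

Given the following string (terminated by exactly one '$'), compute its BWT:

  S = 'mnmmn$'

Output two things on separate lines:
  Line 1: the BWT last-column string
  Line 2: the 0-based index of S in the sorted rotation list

All 6 rotations (rotation i = S[i:]+S[:i]):
  rot[0] = mnmmn$
  rot[1] = nmmn$m
  rot[2] = mmn$mn
  rot[3] = mn$mnm
  rot[4] = n$mnmm
  rot[5] = $mnmmn
Sorted (with $ < everything):
  sorted[0] = $mnmmn  (last char: 'n')
  sorted[1] = mmn$mn  (last char: 'n')
  sorted[2] = mn$mnm  (last char: 'm')
  sorted[3] = mnmmn$  (last char: '$')
  sorted[4] = n$mnmm  (last char: 'm')
  sorted[5] = nmmn$m  (last char: 'm')
Last column: nnm$mm
Original string S is at sorted index 3

Answer: nnm$mm
3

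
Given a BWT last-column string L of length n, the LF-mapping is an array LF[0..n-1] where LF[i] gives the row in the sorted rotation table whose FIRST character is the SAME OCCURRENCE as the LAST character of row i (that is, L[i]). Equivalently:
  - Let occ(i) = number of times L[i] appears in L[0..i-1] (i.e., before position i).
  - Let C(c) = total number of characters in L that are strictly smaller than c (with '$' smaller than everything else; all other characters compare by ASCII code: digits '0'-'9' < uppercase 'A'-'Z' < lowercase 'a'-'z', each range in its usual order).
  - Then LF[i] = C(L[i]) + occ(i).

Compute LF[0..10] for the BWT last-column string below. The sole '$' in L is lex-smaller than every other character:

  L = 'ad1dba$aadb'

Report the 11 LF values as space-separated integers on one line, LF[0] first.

Answer: 2 8 1 9 6 3 0 4 5 10 7

Derivation:
Char counts: '$':1, '1':1, 'a':4, 'b':2, 'd':3
C (first-col start): C('$')=0, C('1')=1, C('a')=2, C('b')=6, C('d')=8
L[0]='a': occ=0, LF[0]=C('a')+0=2+0=2
L[1]='d': occ=0, LF[1]=C('d')+0=8+0=8
L[2]='1': occ=0, LF[2]=C('1')+0=1+0=1
L[3]='d': occ=1, LF[3]=C('d')+1=8+1=9
L[4]='b': occ=0, LF[4]=C('b')+0=6+0=6
L[5]='a': occ=1, LF[5]=C('a')+1=2+1=3
L[6]='$': occ=0, LF[6]=C('$')+0=0+0=0
L[7]='a': occ=2, LF[7]=C('a')+2=2+2=4
L[8]='a': occ=3, LF[8]=C('a')+3=2+3=5
L[9]='d': occ=2, LF[9]=C('d')+2=8+2=10
L[10]='b': occ=1, LF[10]=C('b')+1=6+1=7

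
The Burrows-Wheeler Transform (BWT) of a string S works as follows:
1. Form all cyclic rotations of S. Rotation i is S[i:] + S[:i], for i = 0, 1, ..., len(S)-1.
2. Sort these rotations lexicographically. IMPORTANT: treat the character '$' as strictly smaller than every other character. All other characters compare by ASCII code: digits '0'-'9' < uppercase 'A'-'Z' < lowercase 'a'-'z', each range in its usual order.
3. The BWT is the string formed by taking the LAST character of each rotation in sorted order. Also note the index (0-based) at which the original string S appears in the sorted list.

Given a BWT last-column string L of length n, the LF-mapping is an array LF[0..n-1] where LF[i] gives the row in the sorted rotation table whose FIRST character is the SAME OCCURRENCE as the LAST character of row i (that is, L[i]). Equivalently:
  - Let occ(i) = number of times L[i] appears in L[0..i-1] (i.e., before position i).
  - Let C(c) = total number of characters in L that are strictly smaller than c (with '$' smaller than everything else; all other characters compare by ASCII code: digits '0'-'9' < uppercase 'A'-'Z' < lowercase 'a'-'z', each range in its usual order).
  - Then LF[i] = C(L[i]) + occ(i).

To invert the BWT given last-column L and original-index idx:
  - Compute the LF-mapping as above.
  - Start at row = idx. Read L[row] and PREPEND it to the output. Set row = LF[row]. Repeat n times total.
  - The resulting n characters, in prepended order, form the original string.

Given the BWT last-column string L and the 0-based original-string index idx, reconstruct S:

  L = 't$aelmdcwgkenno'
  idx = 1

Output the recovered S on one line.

LF mapping: 13 0 1 4 8 9 3 2 14 6 7 5 10 11 12
Walk LF starting at row 1, prepending L[row]:
  step 1: row=1, L[1]='$', prepend. Next row=LF[1]=0
  step 2: row=0, L[0]='t', prepend. Next row=LF[0]=13
  step 3: row=13, L[13]='n', prepend. Next row=LF[13]=11
  step 4: row=11, L[11]='e', prepend. Next row=LF[11]=5
  step 5: row=5, L[5]='m', prepend. Next row=LF[5]=9
  step 6: row=9, L[9]='g', prepend. Next row=LF[9]=6
  step 7: row=6, L[6]='d', prepend. Next row=LF[6]=3
  step 8: row=3, L[3]='e', prepend. Next row=LF[3]=4
  step 9: row=4, L[4]='l', prepend. Next row=LF[4]=8
  step 10: row=8, L[8]='w', prepend. Next row=LF[8]=14
  step 11: row=14, L[14]='o', prepend. Next row=LF[14]=12
  step 12: row=12, L[12]='n', prepend. Next row=LF[12]=10
  step 13: row=10, L[10]='k', prepend. Next row=LF[10]=7
  step 14: row=7, L[7]='c', prepend. Next row=LF[7]=2
  step 15: row=2, L[2]='a', prepend. Next row=LF[2]=1
Reversed output: acknowledgment$

Answer: acknowledgment$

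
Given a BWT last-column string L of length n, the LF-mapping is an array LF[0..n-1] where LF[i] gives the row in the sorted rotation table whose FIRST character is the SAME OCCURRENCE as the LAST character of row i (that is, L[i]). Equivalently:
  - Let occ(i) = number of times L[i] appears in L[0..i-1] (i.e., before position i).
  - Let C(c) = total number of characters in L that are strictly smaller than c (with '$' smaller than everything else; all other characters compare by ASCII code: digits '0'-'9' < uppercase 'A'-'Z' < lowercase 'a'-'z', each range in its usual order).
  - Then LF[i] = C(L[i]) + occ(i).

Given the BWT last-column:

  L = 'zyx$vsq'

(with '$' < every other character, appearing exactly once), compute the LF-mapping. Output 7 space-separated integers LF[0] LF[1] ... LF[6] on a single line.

Char counts: '$':1, 'q':1, 's':1, 'v':1, 'x':1, 'y':1, 'z':1
C (first-col start): C('$')=0, C('q')=1, C('s')=2, C('v')=3, C('x')=4, C('y')=5, C('z')=6
L[0]='z': occ=0, LF[0]=C('z')+0=6+0=6
L[1]='y': occ=0, LF[1]=C('y')+0=5+0=5
L[2]='x': occ=0, LF[2]=C('x')+0=4+0=4
L[3]='$': occ=0, LF[3]=C('$')+0=0+0=0
L[4]='v': occ=0, LF[4]=C('v')+0=3+0=3
L[5]='s': occ=0, LF[5]=C('s')+0=2+0=2
L[6]='q': occ=0, LF[6]=C('q')+0=1+0=1

Answer: 6 5 4 0 3 2 1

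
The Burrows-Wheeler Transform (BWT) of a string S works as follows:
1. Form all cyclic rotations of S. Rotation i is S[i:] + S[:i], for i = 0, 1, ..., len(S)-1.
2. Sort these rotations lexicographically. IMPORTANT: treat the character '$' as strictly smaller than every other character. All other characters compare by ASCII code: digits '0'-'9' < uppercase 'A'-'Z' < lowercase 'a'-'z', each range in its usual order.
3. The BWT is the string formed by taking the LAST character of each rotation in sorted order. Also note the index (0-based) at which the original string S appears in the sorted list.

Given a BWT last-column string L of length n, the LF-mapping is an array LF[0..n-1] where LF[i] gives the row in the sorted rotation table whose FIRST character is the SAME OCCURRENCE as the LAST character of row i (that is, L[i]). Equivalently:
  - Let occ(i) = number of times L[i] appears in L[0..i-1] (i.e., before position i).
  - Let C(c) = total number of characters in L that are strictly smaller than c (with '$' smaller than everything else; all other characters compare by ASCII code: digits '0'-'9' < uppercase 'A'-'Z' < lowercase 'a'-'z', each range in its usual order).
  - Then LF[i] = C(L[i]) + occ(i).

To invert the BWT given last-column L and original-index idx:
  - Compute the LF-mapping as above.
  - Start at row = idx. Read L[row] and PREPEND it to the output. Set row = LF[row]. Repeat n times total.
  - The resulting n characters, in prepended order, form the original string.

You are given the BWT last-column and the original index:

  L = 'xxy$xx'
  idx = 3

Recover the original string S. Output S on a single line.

Answer: xxyxx$

Derivation:
LF mapping: 1 2 5 0 3 4
Walk LF starting at row 3, prepending L[row]:
  step 1: row=3, L[3]='$', prepend. Next row=LF[3]=0
  step 2: row=0, L[0]='x', prepend. Next row=LF[0]=1
  step 3: row=1, L[1]='x', prepend. Next row=LF[1]=2
  step 4: row=2, L[2]='y', prepend. Next row=LF[2]=5
  step 5: row=5, L[5]='x', prepend. Next row=LF[5]=4
  step 6: row=4, L[4]='x', prepend. Next row=LF[4]=3
Reversed output: xxyxx$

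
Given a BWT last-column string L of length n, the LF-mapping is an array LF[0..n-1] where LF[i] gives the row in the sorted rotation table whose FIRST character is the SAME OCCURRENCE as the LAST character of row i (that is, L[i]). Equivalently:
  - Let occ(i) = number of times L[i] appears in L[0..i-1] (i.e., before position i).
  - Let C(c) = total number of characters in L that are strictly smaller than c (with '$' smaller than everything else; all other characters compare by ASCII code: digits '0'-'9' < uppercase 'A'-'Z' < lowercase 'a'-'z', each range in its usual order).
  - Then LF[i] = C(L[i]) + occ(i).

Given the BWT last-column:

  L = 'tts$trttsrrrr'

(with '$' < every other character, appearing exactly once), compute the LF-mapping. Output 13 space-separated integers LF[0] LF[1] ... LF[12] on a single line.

Answer: 8 9 6 0 10 1 11 12 7 2 3 4 5

Derivation:
Char counts: '$':1, 'r':5, 's':2, 't':5
C (first-col start): C('$')=0, C('r')=1, C('s')=6, C('t')=8
L[0]='t': occ=0, LF[0]=C('t')+0=8+0=8
L[1]='t': occ=1, LF[1]=C('t')+1=8+1=9
L[2]='s': occ=0, LF[2]=C('s')+0=6+0=6
L[3]='$': occ=0, LF[3]=C('$')+0=0+0=0
L[4]='t': occ=2, LF[4]=C('t')+2=8+2=10
L[5]='r': occ=0, LF[5]=C('r')+0=1+0=1
L[6]='t': occ=3, LF[6]=C('t')+3=8+3=11
L[7]='t': occ=4, LF[7]=C('t')+4=8+4=12
L[8]='s': occ=1, LF[8]=C('s')+1=6+1=7
L[9]='r': occ=1, LF[9]=C('r')+1=1+1=2
L[10]='r': occ=2, LF[10]=C('r')+2=1+2=3
L[11]='r': occ=3, LF[11]=C('r')+3=1+3=4
L[12]='r': occ=4, LF[12]=C('r')+4=1+4=5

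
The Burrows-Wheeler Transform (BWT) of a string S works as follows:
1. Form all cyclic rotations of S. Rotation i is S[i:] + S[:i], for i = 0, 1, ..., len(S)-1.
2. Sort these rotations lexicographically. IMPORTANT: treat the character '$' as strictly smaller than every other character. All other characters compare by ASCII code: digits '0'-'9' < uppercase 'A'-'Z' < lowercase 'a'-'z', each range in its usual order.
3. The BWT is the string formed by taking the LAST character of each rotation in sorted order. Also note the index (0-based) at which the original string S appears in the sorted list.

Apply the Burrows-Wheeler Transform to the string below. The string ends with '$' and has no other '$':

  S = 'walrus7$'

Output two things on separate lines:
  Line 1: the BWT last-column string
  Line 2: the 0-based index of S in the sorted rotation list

All 8 rotations (rotation i = S[i:]+S[:i]):
  rot[0] = walrus7$
  rot[1] = alrus7$w
  rot[2] = lrus7$wa
  rot[3] = rus7$wal
  rot[4] = us7$walr
  rot[5] = s7$walru
  rot[6] = 7$walrus
  rot[7] = $walrus7
Sorted (with $ < everything):
  sorted[0] = $walrus7  (last char: '7')
  sorted[1] = 7$walrus  (last char: 's')
  sorted[2] = alrus7$w  (last char: 'w')
  sorted[3] = lrus7$wa  (last char: 'a')
  sorted[4] = rus7$wal  (last char: 'l')
  sorted[5] = s7$walru  (last char: 'u')
  sorted[6] = us7$walr  (last char: 'r')
  sorted[7] = walrus7$  (last char: '$')
Last column: 7swalur$
Original string S is at sorted index 7

Answer: 7swalur$
7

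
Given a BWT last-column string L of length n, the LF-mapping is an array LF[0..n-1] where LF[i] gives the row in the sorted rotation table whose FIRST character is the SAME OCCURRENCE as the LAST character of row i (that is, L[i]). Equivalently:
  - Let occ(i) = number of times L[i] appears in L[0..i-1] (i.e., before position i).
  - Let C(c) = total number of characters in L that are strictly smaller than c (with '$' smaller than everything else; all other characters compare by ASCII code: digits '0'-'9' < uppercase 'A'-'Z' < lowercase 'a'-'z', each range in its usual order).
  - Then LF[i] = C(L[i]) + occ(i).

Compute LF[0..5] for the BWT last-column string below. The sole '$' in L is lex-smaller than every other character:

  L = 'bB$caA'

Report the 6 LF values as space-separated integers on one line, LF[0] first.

Char counts: '$':1, 'A':1, 'B':1, 'a':1, 'b':1, 'c':1
C (first-col start): C('$')=0, C('A')=1, C('B')=2, C('a')=3, C('b')=4, C('c')=5
L[0]='b': occ=0, LF[0]=C('b')+0=4+0=4
L[1]='B': occ=0, LF[1]=C('B')+0=2+0=2
L[2]='$': occ=0, LF[2]=C('$')+0=0+0=0
L[3]='c': occ=0, LF[3]=C('c')+0=5+0=5
L[4]='a': occ=0, LF[4]=C('a')+0=3+0=3
L[5]='A': occ=0, LF[5]=C('A')+0=1+0=1

Answer: 4 2 0 5 3 1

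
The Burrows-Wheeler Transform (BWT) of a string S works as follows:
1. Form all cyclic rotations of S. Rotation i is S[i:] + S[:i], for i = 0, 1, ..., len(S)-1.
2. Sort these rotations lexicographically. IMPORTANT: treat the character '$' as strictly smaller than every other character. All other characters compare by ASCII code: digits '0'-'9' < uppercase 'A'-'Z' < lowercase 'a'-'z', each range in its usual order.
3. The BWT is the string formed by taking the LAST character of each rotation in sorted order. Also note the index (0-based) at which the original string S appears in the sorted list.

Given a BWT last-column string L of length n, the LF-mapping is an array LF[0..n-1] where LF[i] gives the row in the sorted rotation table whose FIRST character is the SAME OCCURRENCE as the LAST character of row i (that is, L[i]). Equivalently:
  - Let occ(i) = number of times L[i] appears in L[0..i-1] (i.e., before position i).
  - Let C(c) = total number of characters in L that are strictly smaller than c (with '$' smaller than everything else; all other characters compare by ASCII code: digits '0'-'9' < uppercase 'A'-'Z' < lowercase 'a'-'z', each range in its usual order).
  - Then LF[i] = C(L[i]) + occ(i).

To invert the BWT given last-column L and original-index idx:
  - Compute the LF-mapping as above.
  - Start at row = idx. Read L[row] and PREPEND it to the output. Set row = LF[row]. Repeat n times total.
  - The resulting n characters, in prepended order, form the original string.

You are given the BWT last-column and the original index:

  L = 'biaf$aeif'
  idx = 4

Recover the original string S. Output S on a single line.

LF mapping: 3 7 1 5 0 2 4 8 6
Walk LF starting at row 4, prepending L[row]:
  step 1: row=4, L[4]='$', prepend. Next row=LF[4]=0
  step 2: row=0, L[0]='b', prepend. Next row=LF[0]=3
  step 3: row=3, L[3]='f', prepend. Next row=LF[3]=5
  step 4: row=5, L[5]='a', prepend. Next row=LF[5]=2
  step 5: row=2, L[2]='a', prepend. Next row=LF[2]=1
  step 6: row=1, L[1]='i', prepend. Next row=LF[1]=7
  step 7: row=7, L[7]='i', prepend. Next row=LF[7]=8
  step 8: row=8, L[8]='f', prepend. Next row=LF[8]=6
  step 9: row=6, L[6]='e', prepend. Next row=LF[6]=4
Reversed output: efiiaafb$

Answer: efiiaafb$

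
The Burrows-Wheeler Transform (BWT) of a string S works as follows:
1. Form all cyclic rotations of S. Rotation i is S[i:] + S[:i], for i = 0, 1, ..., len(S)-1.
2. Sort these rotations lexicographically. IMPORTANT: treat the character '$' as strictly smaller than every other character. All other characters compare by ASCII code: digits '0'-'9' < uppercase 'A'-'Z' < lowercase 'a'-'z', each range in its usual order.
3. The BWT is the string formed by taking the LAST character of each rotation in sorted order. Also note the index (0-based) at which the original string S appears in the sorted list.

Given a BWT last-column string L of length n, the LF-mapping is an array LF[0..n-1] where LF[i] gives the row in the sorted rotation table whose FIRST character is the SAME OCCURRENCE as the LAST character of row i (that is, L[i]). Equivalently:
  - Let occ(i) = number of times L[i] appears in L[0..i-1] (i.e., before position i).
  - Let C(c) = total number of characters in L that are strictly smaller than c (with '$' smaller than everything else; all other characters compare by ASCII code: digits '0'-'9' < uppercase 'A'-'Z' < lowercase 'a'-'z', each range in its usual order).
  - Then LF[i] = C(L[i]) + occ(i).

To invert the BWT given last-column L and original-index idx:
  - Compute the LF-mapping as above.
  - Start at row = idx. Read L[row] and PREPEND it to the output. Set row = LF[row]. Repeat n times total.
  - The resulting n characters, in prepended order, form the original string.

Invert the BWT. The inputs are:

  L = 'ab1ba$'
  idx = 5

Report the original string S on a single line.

LF mapping: 2 4 1 5 3 0
Walk LF starting at row 5, prepending L[row]:
  step 1: row=5, L[5]='$', prepend. Next row=LF[5]=0
  step 2: row=0, L[0]='a', prepend. Next row=LF[0]=2
  step 3: row=2, L[2]='1', prepend. Next row=LF[2]=1
  step 4: row=1, L[1]='b', prepend. Next row=LF[1]=4
  step 5: row=4, L[4]='a', prepend. Next row=LF[4]=3
  step 6: row=3, L[3]='b', prepend. Next row=LF[3]=5
Reversed output: bab1a$

Answer: bab1a$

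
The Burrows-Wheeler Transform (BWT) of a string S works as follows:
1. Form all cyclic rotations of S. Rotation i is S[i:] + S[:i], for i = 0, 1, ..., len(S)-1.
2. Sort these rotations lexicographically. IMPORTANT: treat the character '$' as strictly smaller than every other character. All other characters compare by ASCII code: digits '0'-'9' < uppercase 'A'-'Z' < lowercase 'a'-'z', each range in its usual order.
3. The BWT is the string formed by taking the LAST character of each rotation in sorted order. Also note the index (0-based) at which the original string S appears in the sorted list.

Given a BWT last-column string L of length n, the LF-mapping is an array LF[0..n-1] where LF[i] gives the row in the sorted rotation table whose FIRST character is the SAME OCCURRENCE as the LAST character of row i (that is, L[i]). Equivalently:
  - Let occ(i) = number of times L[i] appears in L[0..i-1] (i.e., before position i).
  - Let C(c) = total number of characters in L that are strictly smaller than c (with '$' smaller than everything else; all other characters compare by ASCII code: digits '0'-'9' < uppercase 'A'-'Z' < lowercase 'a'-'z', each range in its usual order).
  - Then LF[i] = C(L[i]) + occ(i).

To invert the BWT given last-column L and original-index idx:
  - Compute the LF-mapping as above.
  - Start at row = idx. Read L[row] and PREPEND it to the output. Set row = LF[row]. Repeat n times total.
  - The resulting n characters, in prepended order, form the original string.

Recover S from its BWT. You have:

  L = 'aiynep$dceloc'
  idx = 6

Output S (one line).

Answer: encyclopedia$

Derivation:
LF mapping: 1 7 12 9 5 11 0 4 2 6 8 10 3
Walk LF starting at row 6, prepending L[row]:
  step 1: row=6, L[6]='$', prepend. Next row=LF[6]=0
  step 2: row=0, L[0]='a', prepend. Next row=LF[0]=1
  step 3: row=1, L[1]='i', prepend. Next row=LF[1]=7
  step 4: row=7, L[7]='d', prepend. Next row=LF[7]=4
  step 5: row=4, L[4]='e', prepend. Next row=LF[4]=5
  step 6: row=5, L[5]='p', prepend. Next row=LF[5]=11
  step 7: row=11, L[11]='o', prepend. Next row=LF[11]=10
  step 8: row=10, L[10]='l', prepend. Next row=LF[10]=8
  step 9: row=8, L[8]='c', prepend. Next row=LF[8]=2
  step 10: row=2, L[2]='y', prepend. Next row=LF[2]=12
  step 11: row=12, L[12]='c', prepend. Next row=LF[12]=3
  step 12: row=3, L[3]='n', prepend. Next row=LF[3]=9
  step 13: row=9, L[9]='e', prepend. Next row=LF[9]=6
Reversed output: encyclopedia$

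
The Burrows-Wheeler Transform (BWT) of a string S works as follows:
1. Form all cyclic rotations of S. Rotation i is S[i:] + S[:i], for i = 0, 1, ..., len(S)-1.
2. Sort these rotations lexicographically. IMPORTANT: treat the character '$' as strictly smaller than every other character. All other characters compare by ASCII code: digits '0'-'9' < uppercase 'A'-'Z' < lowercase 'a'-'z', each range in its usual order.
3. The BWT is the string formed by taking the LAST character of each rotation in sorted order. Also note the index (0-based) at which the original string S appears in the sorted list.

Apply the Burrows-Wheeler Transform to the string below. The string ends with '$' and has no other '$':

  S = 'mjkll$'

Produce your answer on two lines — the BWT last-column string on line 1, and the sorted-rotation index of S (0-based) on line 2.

Answer: lmjlk$
5

Derivation:
All 6 rotations (rotation i = S[i:]+S[:i]):
  rot[0] = mjkll$
  rot[1] = jkll$m
  rot[2] = kll$mj
  rot[3] = ll$mjk
  rot[4] = l$mjkl
  rot[5] = $mjkll
Sorted (with $ < everything):
  sorted[0] = $mjkll  (last char: 'l')
  sorted[1] = jkll$m  (last char: 'm')
  sorted[2] = kll$mj  (last char: 'j')
  sorted[3] = l$mjkl  (last char: 'l')
  sorted[4] = ll$mjk  (last char: 'k')
  sorted[5] = mjkll$  (last char: '$')
Last column: lmjlk$
Original string S is at sorted index 5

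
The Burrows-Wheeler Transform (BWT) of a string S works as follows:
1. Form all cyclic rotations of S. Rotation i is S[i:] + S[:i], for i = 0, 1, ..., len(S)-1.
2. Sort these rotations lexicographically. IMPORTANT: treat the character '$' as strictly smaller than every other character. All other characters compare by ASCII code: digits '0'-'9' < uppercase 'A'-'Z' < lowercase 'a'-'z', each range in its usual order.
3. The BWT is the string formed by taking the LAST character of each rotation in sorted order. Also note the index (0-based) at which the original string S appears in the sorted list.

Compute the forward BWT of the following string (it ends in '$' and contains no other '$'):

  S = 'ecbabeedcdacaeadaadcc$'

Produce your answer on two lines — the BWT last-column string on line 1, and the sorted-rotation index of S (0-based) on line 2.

Answer: cdbdeaccacaeddacaea$eb
19

Derivation:
All 22 rotations (rotation i = S[i:]+S[:i]):
  rot[0] = ecbabeedcdacaeadaadcc$
  rot[1] = cbabeedcdacaeadaadcc$e
  rot[2] = babeedcdacaeadaadcc$ec
  rot[3] = abeedcdacaeadaadcc$ecb
  rot[4] = beedcdacaeadaadcc$ecba
  rot[5] = eedcdacaeadaadcc$ecbab
  rot[6] = edcdacaeadaadcc$ecbabe
  rot[7] = dcdacaeadaadcc$ecbabee
  rot[8] = cdacaeadaadcc$ecbabeed
  rot[9] = dacaeadaadcc$ecbabeedc
  rot[10] = acaeadaadcc$ecbabeedcd
  rot[11] = caeadaadcc$ecbabeedcda
  rot[12] = aeadaadcc$ecbabeedcdac
  rot[13] = eadaadcc$ecbabeedcdaca
  rot[14] = adaadcc$ecbabeedcdacae
  rot[15] = daadcc$ecbabeedcdacaea
  rot[16] = aadcc$ecbabeedcdacaead
  rot[17] = adcc$ecbabeedcdacaeada
  rot[18] = dcc$ecbabeedcdacaeadaa
  rot[19] = cc$ecbabeedcdacaeadaad
  rot[20] = c$ecbabeedcdacaeadaadc
  rot[21] = $ecbabeedcdacaeadaadcc
Sorted (with $ < everything):
  sorted[0] = $ecbabeedcdacaeadaadcc  (last char: 'c')
  sorted[1] = aadcc$ecbabeedcdacaead  (last char: 'd')
  sorted[2] = abeedcdacaeadaadcc$ecb  (last char: 'b')
  sorted[3] = acaeadaadcc$ecbabeedcd  (last char: 'd')
  sorted[4] = adaadcc$ecbabeedcdacae  (last char: 'e')
  sorted[5] = adcc$ecbabeedcdacaeada  (last char: 'a')
  sorted[6] = aeadaadcc$ecbabeedcdac  (last char: 'c')
  sorted[7] = babeedcdacaeadaadcc$ec  (last char: 'c')
  sorted[8] = beedcdacaeadaadcc$ecba  (last char: 'a')
  sorted[9] = c$ecbabeedcdacaeadaadc  (last char: 'c')
  sorted[10] = caeadaadcc$ecbabeedcda  (last char: 'a')
  sorted[11] = cbabeedcdacaeadaadcc$e  (last char: 'e')
  sorted[12] = cc$ecbabeedcdacaeadaad  (last char: 'd')
  sorted[13] = cdacaeadaadcc$ecbabeed  (last char: 'd')
  sorted[14] = daadcc$ecbabeedcdacaea  (last char: 'a')
  sorted[15] = dacaeadaadcc$ecbabeedc  (last char: 'c')
  sorted[16] = dcc$ecbabeedcdacaeadaa  (last char: 'a')
  sorted[17] = dcdacaeadaadcc$ecbabee  (last char: 'e')
  sorted[18] = eadaadcc$ecbabeedcdaca  (last char: 'a')
  sorted[19] = ecbabeedcdacaeadaadcc$  (last char: '$')
  sorted[20] = edcdacaeadaadcc$ecbabe  (last char: 'e')
  sorted[21] = eedcdacaeadaadcc$ecbab  (last char: 'b')
Last column: cdbdeaccacaeddacaea$eb
Original string S is at sorted index 19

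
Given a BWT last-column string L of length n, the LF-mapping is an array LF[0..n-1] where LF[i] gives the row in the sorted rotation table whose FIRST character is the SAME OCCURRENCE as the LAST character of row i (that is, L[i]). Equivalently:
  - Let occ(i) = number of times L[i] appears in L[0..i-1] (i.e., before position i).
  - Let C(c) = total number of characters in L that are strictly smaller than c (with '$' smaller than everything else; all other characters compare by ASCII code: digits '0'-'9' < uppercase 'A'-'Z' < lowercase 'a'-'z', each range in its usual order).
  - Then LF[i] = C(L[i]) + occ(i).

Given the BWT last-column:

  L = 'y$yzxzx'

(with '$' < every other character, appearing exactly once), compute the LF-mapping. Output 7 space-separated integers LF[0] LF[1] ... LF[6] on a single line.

Char counts: '$':1, 'x':2, 'y':2, 'z':2
C (first-col start): C('$')=0, C('x')=1, C('y')=3, C('z')=5
L[0]='y': occ=0, LF[0]=C('y')+0=3+0=3
L[1]='$': occ=0, LF[1]=C('$')+0=0+0=0
L[2]='y': occ=1, LF[2]=C('y')+1=3+1=4
L[3]='z': occ=0, LF[3]=C('z')+0=5+0=5
L[4]='x': occ=0, LF[4]=C('x')+0=1+0=1
L[5]='z': occ=1, LF[5]=C('z')+1=5+1=6
L[6]='x': occ=1, LF[6]=C('x')+1=1+1=2

Answer: 3 0 4 5 1 6 2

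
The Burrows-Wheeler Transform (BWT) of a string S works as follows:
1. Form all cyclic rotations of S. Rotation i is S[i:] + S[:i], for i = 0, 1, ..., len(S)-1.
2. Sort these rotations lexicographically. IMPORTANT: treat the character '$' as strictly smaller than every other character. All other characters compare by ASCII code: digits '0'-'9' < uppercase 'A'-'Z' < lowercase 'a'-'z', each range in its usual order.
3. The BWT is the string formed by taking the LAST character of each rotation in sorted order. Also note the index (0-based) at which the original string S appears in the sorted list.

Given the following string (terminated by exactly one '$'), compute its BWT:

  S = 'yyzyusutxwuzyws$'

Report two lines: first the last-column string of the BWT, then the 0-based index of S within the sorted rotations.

Answer: swuuyswyxtzz$yyu
12

Derivation:
All 16 rotations (rotation i = S[i:]+S[:i]):
  rot[0] = yyzyusutxwuzyws$
  rot[1] = yzyusutxwuzyws$y
  rot[2] = zyusutxwuzyws$yy
  rot[3] = yusutxwuzyws$yyz
  rot[4] = usutxwuzyws$yyzy
  rot[5] = sutxwuzyws$yyzyu
  rot[6] = utxwuzyws$yyzyus
  rot[7] = txwuzyws$yyzyusu
  rot[8] = xwuzyws$yyzyusut
  rot[9] = wuzyws$yyzyusutx
  rot[10] = uzyws$yyzyusutxw
  rot[11] = zyws$yyzyusutxwu
  rot[12] = yws$yyzyusutxwuz
  rot[13] = ws$yyzyusutxwuzy
  rot[14] = s$yyzyusutxwuzyw
  rot[15] = $yyzyusutxwuzyws
Sorted (with $ < everything):
  sorted[0] = $yyzyusutxwuzyws  (last char: 's')
  sorted[1] = s$yyzyusutxwuzyw  (last char: 'w')
  sorted[2] = sutxwuzyws$yyzyu  (last char: 'u')
  sorted[3] = txwuzyws$yyzyusu  (last char: 'u')
  sorted[4] = usutxwuzyws$yyzy  (last char: 'y')
  sorted[5] = utxwuzyws$yyzyus  (last char: 's')
  sorted[6] = uzyws$yyzyusutxw  (last char: 'w')
  sorted[7] = ws$yyzyusutxwuzy  (last char: 'y')
  sorted[8] = wuzyws$yyzyusutx  (last char: 'x')
  sorted[9] = xwuzyws$yyzyusut  (last char: 't')
  sorted[10] = yusutxwuzyws$yyz  (last char: 'z')
  sorted[11] = yws$yyzyusutxwuz  (last char: 'z')
  sorted[12] = yyzyusutxwuzyws$  (last char: '$')
  sorted[13] = yzyusutxwuzyws$y  (last char: 'y')
  sorted[14] = zyusutxwuzyws$yy  (last char: 'y')
  sorted[15] = zyws$yyzyusutxwu  (last char: 'u')
Last column: swuuyswyxtzz$yyu
Original string S is at sorted index 12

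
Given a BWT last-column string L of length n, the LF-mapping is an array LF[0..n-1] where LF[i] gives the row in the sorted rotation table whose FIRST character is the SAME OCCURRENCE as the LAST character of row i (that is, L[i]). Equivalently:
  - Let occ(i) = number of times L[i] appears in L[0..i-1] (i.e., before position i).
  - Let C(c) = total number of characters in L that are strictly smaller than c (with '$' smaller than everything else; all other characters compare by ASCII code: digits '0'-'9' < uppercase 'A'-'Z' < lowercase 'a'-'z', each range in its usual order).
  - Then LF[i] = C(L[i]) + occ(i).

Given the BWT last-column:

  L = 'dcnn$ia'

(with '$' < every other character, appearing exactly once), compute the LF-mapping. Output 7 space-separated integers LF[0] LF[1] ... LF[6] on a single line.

Char counts: '$':1, 'a':1, 'c':1, 'd':1, 'i':1, 'n':2
C (first-col start): C('$')=0, C('a')=1, C('c')=2, C('d')=3, C('i')=4, C('n')=5
L[0]='d': occ=0, LF[0]=C('d')+0=3+0=3
L[1]='c': occ=0, LF[1]=C('c')+0=2+0=2
L[2]='n': occ=0, LF[2]=C('n')+0=5+0=5
L[3]='n': occ=1, LF[3]=C('n')+1=5+1=6
L[4]='$': occ=0, LF[4]=C('$')+0=0+0=0
L[5]='i': occ=0, LF[5]=C('i')+0=4+0=4
L[6]='a': occ=0, LF[6]=C('a')+0=1+0=1

Answer: 3 2 5 6 0 4 1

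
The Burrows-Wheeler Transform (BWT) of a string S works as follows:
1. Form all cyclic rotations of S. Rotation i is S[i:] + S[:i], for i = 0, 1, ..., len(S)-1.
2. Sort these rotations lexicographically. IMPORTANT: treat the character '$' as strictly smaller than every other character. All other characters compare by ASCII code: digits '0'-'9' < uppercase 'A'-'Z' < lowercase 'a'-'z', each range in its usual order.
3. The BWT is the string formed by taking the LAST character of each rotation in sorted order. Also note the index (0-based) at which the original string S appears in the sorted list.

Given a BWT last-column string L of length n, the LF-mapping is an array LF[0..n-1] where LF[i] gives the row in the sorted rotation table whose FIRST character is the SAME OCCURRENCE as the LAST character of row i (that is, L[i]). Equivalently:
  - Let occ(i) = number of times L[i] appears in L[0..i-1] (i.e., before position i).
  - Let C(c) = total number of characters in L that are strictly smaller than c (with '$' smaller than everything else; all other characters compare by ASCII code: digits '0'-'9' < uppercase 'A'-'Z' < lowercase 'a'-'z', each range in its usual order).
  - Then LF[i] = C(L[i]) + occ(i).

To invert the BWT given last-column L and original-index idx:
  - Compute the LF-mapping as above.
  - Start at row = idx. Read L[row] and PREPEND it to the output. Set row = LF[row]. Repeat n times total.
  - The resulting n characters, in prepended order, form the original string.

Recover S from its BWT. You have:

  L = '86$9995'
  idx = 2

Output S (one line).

Answer: 659998$

Derivation:
LF mapping: 3 2 0 4 5 6 1
Walk LF starting at row 2, prepending L[row]:
  step 1: row=2, L[2]='$', prepend. Next row=LF[2]=0
  step 2: row=0, L[0]='8', prepend. Next row=LF[0]=3
  step 3: row=3, L[3]='9', prepend. Next row=LF[3]=4
  step 4: row=4, L[4]='9', prepend. Next row=LF[4]=5
  step 5: row=5, L[5]='9', prepend. Next row=LF[5]=6
  step 6: row=6, L[6]='5', prepend. Next row=LF[6]=1
  step 7: row=1, L[1]='6', prepend. Next row=LF[1]=2
Reversed output: 659998$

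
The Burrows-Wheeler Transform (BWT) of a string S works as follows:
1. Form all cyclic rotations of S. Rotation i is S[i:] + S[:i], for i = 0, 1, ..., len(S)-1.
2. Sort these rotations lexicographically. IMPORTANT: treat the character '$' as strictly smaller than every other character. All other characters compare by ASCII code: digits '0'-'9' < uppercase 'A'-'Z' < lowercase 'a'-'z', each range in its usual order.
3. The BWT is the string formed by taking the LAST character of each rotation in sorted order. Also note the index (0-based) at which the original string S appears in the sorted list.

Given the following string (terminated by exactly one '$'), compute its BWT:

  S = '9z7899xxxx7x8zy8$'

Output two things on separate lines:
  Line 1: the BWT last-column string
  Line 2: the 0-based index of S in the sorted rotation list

Answer: 8zxy7x89$x7xx9z98
8

Derivation:
All 17 rotations (rotation i = S[i:]+S[:i]):
  rot[0] = 9z7899xxxx7x8zy8$
  rot[1] = z7899xxxx7x8zy8$9
  rot[2] = 7899xxxx7x8zy8$9z
  rot[3] = 899xxxx7x8zy8$9z7
  rot[4] = 99xxxx7x8zy8$9z78
  rot[5] = 9xxxx7x8zy8$9z789
  rot[6] = xxxx7x8zy8$9z7899
  rot[7] = xxx7x8zy8$9z7899x
  rot[8] = xx7x8zy8$9z7899xx
  rot[9] = x7x8zy8$9z7899xxx
  rot[10] = 7x8zy8$9z7899xxxx
  rot[11] = x8zy8$9z7899xxxx7
  rot[12] = 8zy8$9z7899xxxx7x
  rot[13] = zy8$9z7899xxxx7x8
  rot[14] = y8$9z7899xxxx7x8z
  rot[15] = 8$9z7899xxxx7x8zy
  rot[16] = $9z7899xxxx7x8zy8
Sorted (with $ < everything):
  sorted[0] = $9z7899xxxx7x8zy8  (last char: '8')
  sorted[1] = 7899xxxx7x8zy8$9z  (last char: 'z')
  sorted[2] = 7x8zy8$9z7899xxxx  (last char: 'x')
  sorted[3] = 8$9z7899xxxx7x8zy  (last char: 'y')
  sorted[4] = 899xxxx7x8zy8$9z7  (last char: '7')
  sorted[5] = 8zy8$9z7899xxxx7x  (last char: 'x')
  sorted[6] = 99xxxx7x8zy8$9z78  (last char: '8')
  sorted[7] = 9xxxx7x8zy8$9z789  (last char: '9')
  sorted[8] = 9z7899xxxx7x8zy8$  (last char: '$')
  sorted[9] = x7x8zy8$9z7899xxx  (last char: 'x')
  sorted[10] = x8zy8$9z7899xxxx7  (last char: '7')
  sorted[11] = xx7x8zy8$9z7899xx  (last char: 'x')
  sorted[12] = xxx7x8zy8$9z7899x  (last char: 'x')
  sorted[13] = xxxx7x8zy8$9z7899  (last char: '9')
  sorted[14] = y8$9z7899xxxx7x8z  (last char: 'z')
  sorted[15] = z7899xxxx7x8zy8$9  (last char: '9')
  sorted[16] = zy8$9z7899xxxx7x8  (last char: '8')
Last column: 8zxy7x89$x7xx9z98
Original string S is at sorted index 8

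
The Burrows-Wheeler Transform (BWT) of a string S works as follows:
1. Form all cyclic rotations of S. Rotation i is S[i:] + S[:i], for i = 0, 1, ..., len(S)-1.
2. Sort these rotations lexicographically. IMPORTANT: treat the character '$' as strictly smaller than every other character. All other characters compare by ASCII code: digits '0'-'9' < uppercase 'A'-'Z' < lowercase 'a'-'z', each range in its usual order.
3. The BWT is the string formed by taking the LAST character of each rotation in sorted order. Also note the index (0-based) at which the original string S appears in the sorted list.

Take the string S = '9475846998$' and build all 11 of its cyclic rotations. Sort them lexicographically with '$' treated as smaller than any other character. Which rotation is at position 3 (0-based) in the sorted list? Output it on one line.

All 11 rotations (rotation i = S[i:]+S[:i]):
  rot[0] = 9475846998$
  rot[1] = 475846998$9
  rot[2] = 75846998$94
  rot[3] = 5846998$947
  rot[4] = 846998$9475
  rot[5] = 46998$94758
  rot[6] = 6998$947584
  rot[7] = 998$9475846
  rot[8] = 98$94758469
  rot[9] = 8$947584699
  rot[10] = $9475846998
Sorted (with $ < everything):
  sorted[0] = $9475846998
  sorted[1] = 46998$94758
  sorted[2] = 475846998$9
  sorted[3] = 5846998$947
  sorted[4] = 6998$947584
  sorted[5] = 75846998$94
  sorted[6] = 8$947584699
  sorted[7] = 846998$9475
  sorted[8] = 9475846998$
  sorted[9] = 98$94758469
  sorted[10] = 998$9475846
sorted[3] = 5846998$947

Answer: 5846998$947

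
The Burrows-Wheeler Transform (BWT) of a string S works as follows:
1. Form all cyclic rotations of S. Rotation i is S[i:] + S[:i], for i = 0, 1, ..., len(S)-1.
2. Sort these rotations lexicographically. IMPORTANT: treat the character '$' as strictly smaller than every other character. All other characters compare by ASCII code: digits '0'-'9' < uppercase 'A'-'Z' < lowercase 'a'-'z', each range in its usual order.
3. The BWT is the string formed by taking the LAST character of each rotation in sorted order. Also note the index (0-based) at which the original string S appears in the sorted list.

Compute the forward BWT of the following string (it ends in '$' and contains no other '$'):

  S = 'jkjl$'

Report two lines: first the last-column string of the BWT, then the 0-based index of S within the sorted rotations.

Answer: l$kjj
1

Derivation:
All 5 rotations (rotation i = S[i:]+S[:i]):
  rot[0] = jkjl$
  rot[1] = kjl$j
  rot[2] = jl$jk
  rot[3] = l$jkj
  rot[4] = $jkjl
Sorted (with $ < everything):
  sorted[0] = $jkjl  (last char: 'l')
  sorted[1] = jkjl$  (last char: '$')
  sorted[2] = jl$jk  (last char: 'k')
  sorted[3] = kjl$j  (last char: 'j')
  sorted[4] = l$jkj  (last char: 'j')
Last column: l$kjj
Original string S is at sorted index 1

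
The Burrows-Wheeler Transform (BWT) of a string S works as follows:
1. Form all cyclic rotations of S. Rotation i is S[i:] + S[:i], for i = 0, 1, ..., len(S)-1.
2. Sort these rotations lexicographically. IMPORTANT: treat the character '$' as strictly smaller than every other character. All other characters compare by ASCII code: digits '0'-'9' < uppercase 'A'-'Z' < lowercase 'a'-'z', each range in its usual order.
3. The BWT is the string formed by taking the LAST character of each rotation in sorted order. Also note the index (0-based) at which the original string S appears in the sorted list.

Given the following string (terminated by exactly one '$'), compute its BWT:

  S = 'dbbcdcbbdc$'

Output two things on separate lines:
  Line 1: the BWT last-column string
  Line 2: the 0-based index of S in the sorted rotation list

All 11 rotations (rotation i = S[i:]+S[:i]):
  rot[0] = dbbcdcbbdc$
  rot[1] = bbcdcbbdc$d
  rot[2] = bcdcbbdc$db
  rot[3] = cdcbbdc$dbb
  rot[4] = dcbbdc$dbbc
  rot[5] = cbbdc$dbbcd
  rot[6] = bbdc$dbbcdc
  rot[7] = bdc$dbbcdcb
  rot[8] = dc$dbbcdcbb
  rot[9] = c$dbbcdcbbd
  rot[10] = $dbbcdcbbdc
Sorted (with $ < everything):
  sorted[0] = $dbbcdcbbdc  (last char: 'c')
  sorted[1] = bbcdcbbdc$d  (last char: 'd')
  sorted[2] = bbdc$dbbcdc  (last char: 'c')
  sorted[3] = bcdcbbdc$db  (last char: 'b')
  sorted[4] = bdc$dbbcdcb  (last char: 'b')
  sorted[5] = c$dbbcdcbbd  (last char: 'd')
  sorted[6] = cbbdc$dbbcd  (last char: 'd')
  sorted[7] = cdcbbdc$dbb  (last char: 'b')
  sorted[8] = dbbcdcbbdc$  (last char: '$')
  sorted[9] = dc$dbbcdcbb  (last char: 'b')
  sorted[10] = dcbbdc$dbbc  (last char: 'c')
Last column: cdcbbddb$bc
Original string S is at sorted index 8

Answer: cdcbbddb$bc
8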